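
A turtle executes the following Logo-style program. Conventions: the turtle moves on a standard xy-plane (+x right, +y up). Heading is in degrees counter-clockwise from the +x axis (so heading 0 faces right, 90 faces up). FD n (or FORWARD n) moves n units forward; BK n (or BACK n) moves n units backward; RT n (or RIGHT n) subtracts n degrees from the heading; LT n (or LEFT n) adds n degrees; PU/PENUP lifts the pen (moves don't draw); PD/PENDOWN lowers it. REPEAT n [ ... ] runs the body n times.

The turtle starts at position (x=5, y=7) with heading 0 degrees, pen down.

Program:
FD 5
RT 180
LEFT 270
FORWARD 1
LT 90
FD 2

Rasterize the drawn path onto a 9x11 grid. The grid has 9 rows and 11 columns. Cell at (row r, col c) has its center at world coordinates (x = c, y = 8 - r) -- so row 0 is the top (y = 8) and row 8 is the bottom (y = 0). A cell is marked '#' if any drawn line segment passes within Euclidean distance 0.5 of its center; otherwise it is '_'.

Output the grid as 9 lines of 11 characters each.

Segment 0: (5,7) -> (10,7)
Segment 1: (10,7) -> (10,8)
Segment 2: (10,8) -> (8,8)

Answer: ________###
_____######
___________
___________
___________
___________
___________
___________
___________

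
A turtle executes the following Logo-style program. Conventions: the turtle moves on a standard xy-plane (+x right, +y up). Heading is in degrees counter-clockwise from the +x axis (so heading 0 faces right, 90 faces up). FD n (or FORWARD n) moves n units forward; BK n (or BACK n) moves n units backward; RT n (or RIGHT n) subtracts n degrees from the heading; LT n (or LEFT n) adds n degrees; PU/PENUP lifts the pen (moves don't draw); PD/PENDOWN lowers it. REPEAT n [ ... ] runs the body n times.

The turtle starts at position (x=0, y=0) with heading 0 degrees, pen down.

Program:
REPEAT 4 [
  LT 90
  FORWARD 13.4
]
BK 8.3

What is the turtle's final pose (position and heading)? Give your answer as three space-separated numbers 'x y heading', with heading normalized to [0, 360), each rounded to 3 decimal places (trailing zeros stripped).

Answer: -8.3 0 0

Derivation:
Executing turtle program step by step:
Start: pos=(0,0), heading=0, pen down
REPEAT 4 [
  -- iteration 1/4 --
  LT 90: heading 0 -> 90
  FD 13.4: (0,0) -> (0,13.4) [heading=90, draw]
  -- iteration 2/4 --
  LT 90: heading 90 -> 180
  FD 13.4: (0,13.4) -> (-13.4,13.4) [heading=180, draw]
  -- iteration 3/4 --
  LT 90: heading 180 -> 270
  FD 13.4: (-13.4,13.4) -> (-13.4,0) [heading=270, draw]
  -- iteration 4/4 --
  LT 90: heading 270 -> 0
  FD 13.4: (-13.4,0) -> (0,0) [heading=0, draw]
]
BK 8.3: (0,0) -> (-8.3,0) [heading=0, draw]
Final: pos=(-8.3,0), heading=0, 5 segment(s) drawn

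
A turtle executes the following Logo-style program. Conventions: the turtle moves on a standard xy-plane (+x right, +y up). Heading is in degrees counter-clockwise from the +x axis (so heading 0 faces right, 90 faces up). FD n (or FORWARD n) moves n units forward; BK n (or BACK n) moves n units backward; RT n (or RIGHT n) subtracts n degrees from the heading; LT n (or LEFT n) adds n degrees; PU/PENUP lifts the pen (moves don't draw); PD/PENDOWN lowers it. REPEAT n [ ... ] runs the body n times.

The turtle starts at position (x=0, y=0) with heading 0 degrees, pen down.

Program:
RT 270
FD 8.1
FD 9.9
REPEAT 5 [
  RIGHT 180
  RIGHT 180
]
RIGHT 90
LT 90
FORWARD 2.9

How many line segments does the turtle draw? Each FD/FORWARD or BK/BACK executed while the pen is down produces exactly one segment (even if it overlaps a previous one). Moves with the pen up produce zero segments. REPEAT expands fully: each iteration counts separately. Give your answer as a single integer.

Executing turtle program step by step:
Start: pos=(0,0), heading=0, pen down
RT 270: heading 0 -> 90
FD 8.1: (0,0) -> (0,8.1) [heading=90, draw]
FD 9.9: (0,8.1) -> (0,18) [heading=90, draw]
REPEAT 5 [
  -- iteration 1/5 --
  RT 180: heading 90 -> 270
  RT 180: heading 270 -> 90
  -- iteration 2/5 --
  RT 180: heading 90 -> 270
  RT 180: heading 270 -> 90
  -- iteration 3/5 --
  RT 180: heading 90 -> 270
  RT 180: heading 270 -> 90
  -- iteration 4/5 --
  RT 180: heading 90 -> 270
  RT 180: heading 270 -> 90
  -- iteration 5/5 --
  RT 180: heading 90 -> 270
  RT 180: heading 270 -> 90
]
RT 90: heading 90 -> 0
LT 90: heading 0 -> 90
FD 2.9: (0,18) -> (0,20.9) [heading=90, draw]
Final: pos=(0,20.9), heading=90, 3 segment(s) drawn
Segments drawn: 3

Answer: 3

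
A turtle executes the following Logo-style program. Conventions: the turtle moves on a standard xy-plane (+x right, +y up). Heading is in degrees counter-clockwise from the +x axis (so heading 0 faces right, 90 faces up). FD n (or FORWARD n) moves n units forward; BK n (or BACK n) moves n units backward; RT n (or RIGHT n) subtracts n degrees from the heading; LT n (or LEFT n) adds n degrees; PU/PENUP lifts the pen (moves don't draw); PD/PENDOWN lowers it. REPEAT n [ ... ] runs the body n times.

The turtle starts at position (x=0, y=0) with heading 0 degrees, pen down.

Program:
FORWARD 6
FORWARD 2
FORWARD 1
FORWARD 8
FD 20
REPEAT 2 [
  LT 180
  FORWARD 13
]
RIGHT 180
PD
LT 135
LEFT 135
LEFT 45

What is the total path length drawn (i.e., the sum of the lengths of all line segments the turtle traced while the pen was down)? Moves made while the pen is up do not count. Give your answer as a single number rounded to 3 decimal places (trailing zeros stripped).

Answer: 63

Derivation:
Executing turtle program step by step:
Start: pos=(0,0), heading=0, pen down
FD 6: (0,0) -> (6,0) [heading=0, draw]
FD 2: (6,0) -> (8,0) [heading=0, draw]
FD 1: (8,0) -> (9,0) [heading=0, draw]
FD 8: (9,0) -> (17,0) [heading=0, draw]
FD 20: (17,0) -> (37,0) [heading=0, draw]
REPEAT 2 [
  -- iteration 1/2 --
  LT 180: heading 0 -> 180
  FD 13: (37,0) -> (24,0) [heading=180, draw]
  -- iteration 2/2 --
  LT 180: heading 180 -> 0
  FD 13: (24,0) -> (37,0) [heading=0, draw]
]
RT 180: heading 0 -> 180
PD: pen down
LT 135: heading 180 -> 315
LT 135: heading 315 -> 90
LT 45: heading 90 -> 135
Final: pos=(37,0), heading=135, 7 segment(s) drawn

Segment lengths:
  seg 1: (0,0) -> (6,0), length = 6
  seg 2: (6,0) -> (8,0), length = 2
  seg 3: (8,0) -> (9,0), length = 1
  seg 4: (9,0) -> (17,0), length = 8
  seg 5: (17,0) -> (37,0), length = 20
  seg 6: (37,0) -> (24,0), length = 13
  seg 7: (24,0) -> (37,0), length = 13
Total = 63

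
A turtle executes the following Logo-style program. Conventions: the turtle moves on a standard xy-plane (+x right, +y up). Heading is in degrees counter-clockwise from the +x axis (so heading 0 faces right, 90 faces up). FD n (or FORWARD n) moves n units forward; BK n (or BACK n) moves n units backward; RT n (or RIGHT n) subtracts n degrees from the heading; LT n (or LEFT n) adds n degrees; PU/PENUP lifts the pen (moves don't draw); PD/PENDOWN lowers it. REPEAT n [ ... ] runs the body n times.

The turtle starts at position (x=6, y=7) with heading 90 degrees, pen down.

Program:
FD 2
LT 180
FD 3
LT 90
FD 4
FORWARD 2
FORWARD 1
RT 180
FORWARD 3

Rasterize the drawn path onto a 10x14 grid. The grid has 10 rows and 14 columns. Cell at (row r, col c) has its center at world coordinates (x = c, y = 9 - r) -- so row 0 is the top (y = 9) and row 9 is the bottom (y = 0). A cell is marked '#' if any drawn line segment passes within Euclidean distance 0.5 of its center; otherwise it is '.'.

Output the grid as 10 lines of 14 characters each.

Answer: ......#.......
......#.......
......#.......
......########
..............
..............
..............
..............
..............
..............

Derivation:
Segment 0: (6,7) -> (6,9)
Segment 1: (6,9) -> (6,6)
Segment 2: (6,6) -> (10,6)
Segment 3: (10,6) -> (12,6)
Segment 4: (12,6) -> (13,6)
Segment 5: (13,6) -> (10,6)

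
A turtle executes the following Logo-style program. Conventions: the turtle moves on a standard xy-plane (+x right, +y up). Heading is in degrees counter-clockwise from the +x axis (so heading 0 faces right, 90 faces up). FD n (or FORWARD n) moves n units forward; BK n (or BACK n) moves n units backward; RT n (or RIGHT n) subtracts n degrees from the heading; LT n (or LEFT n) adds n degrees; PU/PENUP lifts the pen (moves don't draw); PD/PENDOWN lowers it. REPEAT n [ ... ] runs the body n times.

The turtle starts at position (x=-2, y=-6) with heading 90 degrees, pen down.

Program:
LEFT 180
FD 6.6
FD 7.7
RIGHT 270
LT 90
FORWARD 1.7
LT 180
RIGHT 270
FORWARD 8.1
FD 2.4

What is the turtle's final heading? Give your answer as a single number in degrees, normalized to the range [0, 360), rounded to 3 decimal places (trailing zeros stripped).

Executing turtle program step by step:
Start: pos=(-2,-6), heading=90, pen down
LT 180: heading 90 -> 270
FD 6.6: (-2,-6) -> (-2,-12.6) [heading=270, draw]
FD 7.7: (-2,-12.6) -> (-2,-20.3) [heading=270, draw]
RT 270: heading 270 -> 0
LT 90: heading 0 -> 90
FD 1.7: (-2,-20.3) -> (-2,-18.6) [heading=90, draw]
LT 180: heading 90 -> 270
RT 270: heading 270 -> 0
FD 8.1: (-2,-18.6) -> (6.1,-18.6) [heading=0, draw]
FD 2.4: (6.1,-18.6) -> (8.5,-18.6) [heading=0, draw]
Final: pos=(8.5,-18.6), heading=0, 5 segment(s) drawn

Answer: 0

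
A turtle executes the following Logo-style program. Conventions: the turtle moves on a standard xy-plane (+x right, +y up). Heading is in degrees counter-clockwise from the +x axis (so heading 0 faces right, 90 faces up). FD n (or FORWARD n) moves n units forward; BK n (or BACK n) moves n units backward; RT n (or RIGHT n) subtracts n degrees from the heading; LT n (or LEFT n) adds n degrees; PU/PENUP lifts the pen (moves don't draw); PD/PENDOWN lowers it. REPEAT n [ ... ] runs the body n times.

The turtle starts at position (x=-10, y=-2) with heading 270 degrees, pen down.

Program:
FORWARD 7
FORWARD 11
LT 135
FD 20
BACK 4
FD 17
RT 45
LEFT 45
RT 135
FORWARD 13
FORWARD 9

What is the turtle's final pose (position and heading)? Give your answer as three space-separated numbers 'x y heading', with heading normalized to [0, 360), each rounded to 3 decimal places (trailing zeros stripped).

Executing turtle program step by step:
Start: pos=(-10,-2), heading=270, pen down
FD 7: (-10,-2) -> (-10,-9) [heading=270, draw]
FD 11: (-10,-9) -> (-10,-20) [heading=270, draw]
LT 135: heading 270 -> 45
FD 20: (-10,-20) -> (4.142,-5.858) [heading=45, draw]
BK 4: (4.142,-5.858) -> (1.314,-8.686) [heading=45, draw]
FD 17: (1.314,-8.686) -> (13.335,3.335) [heading=45, draw]
RT 45: heading 45 -> 0
LT 45: heading 0 -> 45
RT 135: heading 45 -> 270
FD 13: (13.335,3.335) -> (13.335,-9.665) [heading=270, draw]
FD 9: (13.335,-9.665) -> (13.335,-18.665) [heading=270, draw]
Final: pos=(13.335,-18.665), heading=270, 7 segment(s) drawn

Answer: 13.335 -18.665 270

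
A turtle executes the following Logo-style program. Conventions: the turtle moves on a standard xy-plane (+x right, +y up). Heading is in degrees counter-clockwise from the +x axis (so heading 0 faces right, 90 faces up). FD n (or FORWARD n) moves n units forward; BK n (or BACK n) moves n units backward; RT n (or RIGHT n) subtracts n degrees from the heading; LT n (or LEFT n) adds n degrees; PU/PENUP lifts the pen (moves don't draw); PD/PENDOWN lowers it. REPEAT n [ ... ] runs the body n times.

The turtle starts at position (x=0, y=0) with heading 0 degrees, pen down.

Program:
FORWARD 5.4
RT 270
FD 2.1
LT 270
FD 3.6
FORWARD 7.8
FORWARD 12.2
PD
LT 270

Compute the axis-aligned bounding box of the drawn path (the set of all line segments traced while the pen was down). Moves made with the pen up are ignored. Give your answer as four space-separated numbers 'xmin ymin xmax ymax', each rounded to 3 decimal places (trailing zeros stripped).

Answer: 0 0 29 2.1

Derivation:
Executing turtle program step by step:
Start: pos=(0,0), heading=0, pen down
FD 5.4: (0,0) -> (5.4,0) [heading=0, draw]
RT 270: heading 0 -> 90
FD 2.1: (5.4,0) -> (5.4,2.1) [heading=90, draw]
LT 270: heading 90 -> 0
FD 3.6: (5.4,2.1) -> (9,2.1) [heading=0, draw]
FD 7.8: (9,2.1) -> (16.8,2.1) [heading=0, draw]
FD 12.2: (16.8,2.1) -> (29,2.1) [heading=0, draw]
PD: pen down
LT 270: heading 0 -> 270
Final: pos=(29,2.1), heading=270, 5 segment(s) drawn

Segment endpoints: x in {0, 5.4, 9, 16.8, 29}, y in {0, 2.1}
xmin=0, ymin=0, xmax=29, ymax=2.1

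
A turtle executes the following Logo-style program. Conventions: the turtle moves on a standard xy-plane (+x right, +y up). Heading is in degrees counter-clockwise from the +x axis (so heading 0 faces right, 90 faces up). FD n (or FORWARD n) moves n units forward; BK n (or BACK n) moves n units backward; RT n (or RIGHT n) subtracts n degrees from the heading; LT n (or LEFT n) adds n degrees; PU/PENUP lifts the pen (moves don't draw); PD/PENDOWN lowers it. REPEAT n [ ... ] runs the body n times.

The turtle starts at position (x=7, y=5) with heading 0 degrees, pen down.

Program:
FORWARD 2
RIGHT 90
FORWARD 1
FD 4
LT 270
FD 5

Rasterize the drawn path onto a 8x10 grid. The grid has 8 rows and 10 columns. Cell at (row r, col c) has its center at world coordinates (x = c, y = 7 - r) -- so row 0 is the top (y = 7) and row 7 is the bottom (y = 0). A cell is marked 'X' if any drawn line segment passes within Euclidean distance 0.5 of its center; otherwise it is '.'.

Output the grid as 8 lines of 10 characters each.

Answer: ..........
..........
.......XXX
.........X
.........X
.........X
.........X
....XXXXXX

Derivation:
Segment 0: (7,5) -> (9,5)
Segment 1: (9,5) -> (9,4)
Segment 2: (9,4) -> (9,0)
Segment 3: (9,0) -> (4,0)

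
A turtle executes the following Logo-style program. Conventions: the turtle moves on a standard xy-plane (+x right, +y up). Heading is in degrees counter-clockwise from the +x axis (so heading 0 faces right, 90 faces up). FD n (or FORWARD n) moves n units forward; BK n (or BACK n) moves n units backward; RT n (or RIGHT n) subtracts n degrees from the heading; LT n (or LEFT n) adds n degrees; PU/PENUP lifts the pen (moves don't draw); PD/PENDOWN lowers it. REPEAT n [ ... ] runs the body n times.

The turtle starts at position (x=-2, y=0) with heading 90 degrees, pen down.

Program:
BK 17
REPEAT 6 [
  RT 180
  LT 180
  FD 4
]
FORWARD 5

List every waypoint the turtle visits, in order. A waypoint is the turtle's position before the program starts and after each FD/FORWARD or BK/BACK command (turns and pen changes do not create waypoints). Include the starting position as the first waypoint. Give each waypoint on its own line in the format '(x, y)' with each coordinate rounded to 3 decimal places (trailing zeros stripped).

Answer: (-2, 0)
(-2, -17)
(-2, -13)
(-2, -9)
(-2, -5)
(-2, -1)
(-2, 3)
(-2, 7)
(-2, 12)

Derivation:
Executing turtle program step by step:
Start: pos=(-2,0), heading=90, pen down
BK 17: (-2,0) -> (-2,-17) [heading=90, draw]
REPEAT 6 [
  -- iteration 1/6 --
  RT 180: heading 90 -> 270
  LT 180: heading 270 -> 90
  FD 4: (-2,-17) -> (-2,-13) [heading=90, draw]
  -- iteration 2/6 --
  RT 180: heading 90 -> 270
  LT 180: heading 270 -> 90
  FD 4: (-2,-13) -> (-2,-9) [heading=90, draw]
  -- iteration 3/6 --
  RT 180: heading 90 -> 270
  LT 180: heading 270 -> 90
  FD 4: (-2,-9) -> (-2,-5) [heading=90, draw]
  -- iteration 4/6 --
  RT 180: heading 90 -> 270
  LT 180: heading 270 -> 90
  FD 4: (-2,-5) -> (-2,-1) [heading=90, draw]
  -- iteration 5/6 --
  RT 180: heading 90 -> 270
  LT 180: heading 270 -> 90
  FD 4: (-2,-1) -> (-2,3) [heading=90, draw]
  -- iteration 6/6 --
  RT 180: heading 90 -> 270
  LT 180: heading 270 -> 90
  FD 4: (-2,3) -> (-2,7) [heading=90, draw]
]
FD 5: (-2,7) -> (-2,12) [heading=90, draw]
Final: pos=(-2,12), heading=90, 8 segment(s) drawn
Waypoints (9 total):
(-2, 0)
(-2, -17)
(-2, -13)
(-2, -9)
(-2, -5)
(-2, -1)
(-2, 3)
(-2, 7)
(-2, 12)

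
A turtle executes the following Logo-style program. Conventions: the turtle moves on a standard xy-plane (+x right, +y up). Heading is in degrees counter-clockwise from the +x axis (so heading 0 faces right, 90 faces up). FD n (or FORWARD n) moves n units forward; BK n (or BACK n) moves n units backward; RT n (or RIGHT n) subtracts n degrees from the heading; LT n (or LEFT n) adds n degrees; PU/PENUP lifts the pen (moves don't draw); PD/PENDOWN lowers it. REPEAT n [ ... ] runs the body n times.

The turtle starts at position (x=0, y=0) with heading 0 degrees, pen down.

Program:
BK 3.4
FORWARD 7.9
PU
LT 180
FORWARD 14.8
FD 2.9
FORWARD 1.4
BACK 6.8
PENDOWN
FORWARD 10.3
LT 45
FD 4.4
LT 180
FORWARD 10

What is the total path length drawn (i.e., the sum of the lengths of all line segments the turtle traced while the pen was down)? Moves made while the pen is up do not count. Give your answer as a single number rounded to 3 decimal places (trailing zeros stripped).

Answer: 36

Derivation:
Executing turtle program step by step:
Start: pos=(0,0), heading=0, pen down
BK 3.4: (0,0) -> (-3.4,0) [heading=0, draw]
FD 7.9: (-3.4,0) -> (4.5,0) [heading=0, draw]
PU: pen up
LT 180: heading 0 -> 180
FD 14.8: (4.5,0) -> (-10.3,0) [heading=180, move]
FD 2.9: (-10.3,0) -> (-13.2,0) [heading=180, move]
FD 1.4: (-13.2,0) -> (-14.6,0) [heading=180, move]
BK 6.8: (-14.6,0) -> (-7.8,0) [heading=180, move]
PD: pen down
FD 10.3: (-7.8,0) -> (-18.1,0) [heading=180, draw]
LT 45: heading 180 -> 225
FD 4.4: (-18.1,0) -> (-21.211,-3.111) [heading=225, draw]
LT 180: heading 225 -> 45
FD 10: (-21.211,-3.111) -> (-14.14,3.96) [heading=45, draw]
Final: pos=(-14.14,3.96), heading=45, 5 segment(s) drawn

Segment lengths:
  seg 1: (0,0) -> (-3.4,0), length = 3.4
  seg 2: (-3.4,0) -> (4.5,0), length = 7.9
  seg 3: (-7.8,0) -> (-18.1,0), length = 10.3
  seg 4: (-18.1,0) -> (-21.211,-3.111), length = 4.4
  seg 5: (-21.211,-3.111) -> (-14.14,3.96), length = 10
Total = 36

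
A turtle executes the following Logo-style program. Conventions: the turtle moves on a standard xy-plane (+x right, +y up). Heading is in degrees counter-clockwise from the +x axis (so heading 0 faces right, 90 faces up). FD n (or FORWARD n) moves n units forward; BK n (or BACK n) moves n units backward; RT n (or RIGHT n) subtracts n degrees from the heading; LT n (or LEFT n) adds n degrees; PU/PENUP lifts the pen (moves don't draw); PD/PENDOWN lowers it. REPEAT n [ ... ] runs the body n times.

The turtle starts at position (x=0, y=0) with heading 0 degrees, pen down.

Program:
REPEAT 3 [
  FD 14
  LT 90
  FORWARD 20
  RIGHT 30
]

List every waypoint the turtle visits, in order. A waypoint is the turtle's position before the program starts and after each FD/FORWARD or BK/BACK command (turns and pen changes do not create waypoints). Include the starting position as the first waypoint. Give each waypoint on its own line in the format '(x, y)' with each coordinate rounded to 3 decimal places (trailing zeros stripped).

Answer: (0, 0)
(14, 0)
(14, 20)
(21, 32.124)
(3.679, 42.124)
(-3.321, 54.249)
(-20.641, 44.249)

Derivation:
Executing turtle program step by step:
Start: pos=(0,0), heading=0, pen down
REPEAT 3 [
  -- iteration 1/3 --
  FD 14: (0,0) -> (14,0) [heading=0, draw]
  LT 90: heading 0 -> 90
  FD 20: (14,0) -> (14,20) [heading=90, draw]
  RT 30: heading 90 -> 60
  -- iteration 2/3 --
  FD 14: (14,20) -> (21,32.124) [heading=60, draw]
  LT 90: heading 60 -> 150
  FD 20: (21,32.124) -> (3.679,42.124) [heading=150, draw]
  RT 30: heading 150 -> 120
  -- iteration 3/3 --
  FD 14: (3.679,42.124) -> (-3.321,54.249) [heading=120, draw]
  LT 90: heading 120 -> 210
  FD 20: (-3.321,54.249) -> (-20.641,44.249) [heading=210, draw]
  RT 30: heading 210 -> 180
]
Final: pos=(-20.641,44.249), heading=180, 6 segment(s) drawn
Waypoints (7 total):
(0, 0)
(14, 0)
(14, 20)
(21, 32.124)
(3.679, 42.124)
(-3.321, 54.249)
(-20.641, 44.249)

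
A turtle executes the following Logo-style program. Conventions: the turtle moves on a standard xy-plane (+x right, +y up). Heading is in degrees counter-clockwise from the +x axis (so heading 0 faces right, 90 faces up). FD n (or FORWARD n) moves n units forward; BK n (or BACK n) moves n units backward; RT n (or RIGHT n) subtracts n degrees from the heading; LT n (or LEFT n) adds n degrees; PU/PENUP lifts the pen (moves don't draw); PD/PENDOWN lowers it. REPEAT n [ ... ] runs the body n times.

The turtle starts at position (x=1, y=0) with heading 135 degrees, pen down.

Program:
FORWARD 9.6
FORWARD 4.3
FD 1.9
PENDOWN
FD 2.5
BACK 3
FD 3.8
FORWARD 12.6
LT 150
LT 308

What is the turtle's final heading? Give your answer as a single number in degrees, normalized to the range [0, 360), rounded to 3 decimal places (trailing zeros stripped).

Answer: 233

Derivation:
Executing turtle program step by step:
Start: pos=(1,0), heading=135, pen down
FD 9.6: (1,0) -> (-5.788,6.788) [heading=135, draw]
FD 4.3: (-5.788,6.788) -> (-8.829,9.829) [heading=135, draw]
FD 1.9: (-8.829,9.829) -> (-10.172,11.172) [heading=135, draw]
PD: pen down
FD 2.5: (-10.172,11.172) -> (-11.94,12.94) [heading=135, draw]
BK 3: (-11.94,12.94) -> (-9.819,10.819) [heading=135, draw]
FD 3.8: (-9.819,10.819) -> (-12.506,13.506) [heading=135, draw]
FD 12.6: (-12.506,13.506) -> (-21.415,22.415) [heading=135, draw]
LT 150: heading 135 -> 285
LT 308: heading 285 -> 233
Final: pos=(-21.415,22.415), heading=233, 7 segment(s) drawn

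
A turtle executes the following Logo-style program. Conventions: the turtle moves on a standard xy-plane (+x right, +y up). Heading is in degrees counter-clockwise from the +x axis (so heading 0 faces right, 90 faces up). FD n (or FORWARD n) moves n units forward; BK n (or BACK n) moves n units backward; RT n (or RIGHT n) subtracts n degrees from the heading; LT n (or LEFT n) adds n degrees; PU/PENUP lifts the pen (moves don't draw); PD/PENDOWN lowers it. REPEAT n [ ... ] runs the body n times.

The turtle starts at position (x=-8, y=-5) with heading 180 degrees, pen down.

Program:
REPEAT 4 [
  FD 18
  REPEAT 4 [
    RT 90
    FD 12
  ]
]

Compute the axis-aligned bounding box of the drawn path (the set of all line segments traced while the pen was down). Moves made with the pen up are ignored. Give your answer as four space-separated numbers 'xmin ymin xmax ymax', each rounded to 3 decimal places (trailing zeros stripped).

Answer: -80 -5 -8 7

Derivation:
Executing turtle program step by step:
Start: pos=(-8,-5), heading=180, pen down
REPEAT 4 [
  -- iteration 1/4 --
  FD 18: (-8,-5) -> (-26,-5) [heading=180, draw]
  REPEAT 4 [
    -- iteration 1/4 --
    RT 90: heading 180 -> 90
    FD 12: (-26,-5) -> (-26,7) [heading=90, draw]
    -- iteration 2/4 --
    RT 90: heading 90 -> 0
    FD 12: (-26,7) -> (-14,7) [heading=0, draw]
    -- iteration 3/4 --
    RT 90: heading 0 -> 270
    FD 12: (-14,7) -> (-14,-5) [heading=270, draw]
    -- iteration 4/4 --
    RT 90: heading 270 -> 180
    FD 12: (-14,-5) -> (-26,-5) [heading=180, draw]
  ]
  -- iteration 2/4 --
  FD 18: (-26,-5) -> (-44,-5) [heading=180, draw]
  REPEAT 4 [
    -- iteration 1/4 --
    RT 90: heading 180 -> 90
    FD 12: (-44,-5) -> (-44,7) [heading=90, draw]
    -- iteration 2/4 --
    RT 90: heading 90 -> 0
    FD 12: (-44,7) -> (-32,7) [heading=0, draw]
    -- iteration 3/4 --
    RT 90: heading 0 -> 270
    FD 12: (-32,7) -> (-32,-5) [heading=270, draw]
    -- iteration 4/4 --
    RT 90: heading 270 -> 180
    FD 12: (-32,-5) -> (-44,-5) [heading=180, draw]
  ]
  -- iteration 3/4 --
  FD 18: (-44,-5) -> (-62,-5) [heading=180, draw]
  REPEAT 4 [
    -- iteration 1/4 --
    RT 90: heading 180 -> 90
    FD 12: (-62,-5) -> (-62,7) [heading=90, draw]
    -- iteration 2/4 --
    RT 90: heading 90 -> 0
    FD 12: (-62,7) -> (-50,7) [heading=0, draw]
    -- iteration 3/4 --
    RT 90: heading 0 -> 270
    FD 12: (-50,7) -> (-50,-5) [heading=270, draw]
    -- iteration 4/4 --
    RT 90: heading 270 -> 180
    FD 12: (-50,-5) -> (-62,-5) [heading=180, draw]
  ]
  -- iteration 4/4 --
  FD 18: (-62,-5) -> (-80,-5) [heading=180, draw]
  REPEAT 4 [
    -- iteration 1/4 --
    RT 90: heading 180 -> 90
    FD 12: (-80,-5) -> (-80,7) [heading=90, draw]
    -- iteration 2/4 --
    RT 90: heading 90 -> 0
    FD 12: (-80,7) -> (-68,7) [heading=0, draw]
    -- iteration 3/4 --
    RT 90: heading 0 -> 270
    FD 12: (-68,7) -> (-68,-5) [heading=270, draw]
    -- iteration 4/4 --
    RT 90: heading 270 -> 180
    FD 12: (-68,-5) -> (-80,-5) [heading=180, draw]
  ]
]
Final: pos=(-80,-5), heading=180, 20 segment(s) drawn

Segment endpoints: x in {-80, -80, -68, -68, -62, -62, -50, -50, -44, -32, -32, -26, -14, -8}, y in {-5, -5, -5, -5, -5, -5, -5, -5, -5, -5, 7, 7, 7, 7, 7, 7, 7}
xmin=-80, ymin=-5, xmax=-8, ymax=7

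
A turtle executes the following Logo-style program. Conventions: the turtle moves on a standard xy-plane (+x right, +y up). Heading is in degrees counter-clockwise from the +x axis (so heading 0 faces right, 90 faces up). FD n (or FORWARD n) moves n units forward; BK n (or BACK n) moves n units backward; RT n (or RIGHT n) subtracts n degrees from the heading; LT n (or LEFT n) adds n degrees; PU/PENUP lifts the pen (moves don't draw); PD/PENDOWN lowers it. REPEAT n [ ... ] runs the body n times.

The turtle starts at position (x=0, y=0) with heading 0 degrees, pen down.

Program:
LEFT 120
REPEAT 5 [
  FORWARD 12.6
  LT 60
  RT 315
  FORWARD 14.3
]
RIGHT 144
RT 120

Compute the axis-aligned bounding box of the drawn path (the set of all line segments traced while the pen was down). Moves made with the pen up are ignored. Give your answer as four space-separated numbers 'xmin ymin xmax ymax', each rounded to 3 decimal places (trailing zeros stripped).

Executing turtle program step by step:
Start: pos=(0,0), heading=0, pen down
LT 120: heading 0 -> 120
REPEAT 5 [
  -- iteration 1/5 --
  FD 12.6: (0,0) -> (-6.3,10.912) [heading=120, draw]
  LT 60: heading 120 -> 180
  RT 315: heading 180 -> 225
  FD 14.3: (-6.3,10.912) -> (-16.412,0.8) [heading=225, draw]
  -- iteration 2/5 --
  FD 12.6: (-16.412,0.8) -> (-25.321,-8.109) [heading=225, draw]
  LT 60: heading 225 -> 285
  RT 315: heading 285 -> 330
  FD 14.3: (-25.321,-8.109) -> (-12.937,-15.259) [heading=330, draw]
  -- iteration 3/5 --
  FD 12.6: (-12.937,-15.259) -> (-2.025,-21.559) [heading=330, draw]
  LT 60: heading 330 -> 30
  RT 315: heading 30 -> 75
  FD 14.3: (-2.025,-21.559) -> (1.676,-7.747) [heading=75, draw]
  -- iteration 4/5 --
  FD 12.6: (1.676,-7.747) -> (4.937,4.424) [heading=75, draw]
  LT 60: heading 75 -> 135
  RT 315: heading 135 -> 180
  FD 14.3: (4.937,4.424) -> (-9.363,4.424) [heading=180, draw]
  -- iteration 5/5 --
  FD 12.6: (-9.363,4.424) -> (-21.963,4.424) [heading=180, draw]
  LT 60: heading 180 -> 240
  RT 315: heading 240 -> 285
  FD 14.3: (-21.963,4.424) -> (-18.262,-9.389) [heading=285, draw]
]
RT 144: heading 285 -> 141
RT 120: heading 141 -> 21
Final: pos=(-18.262,-9.389), heading=21, 10 segment(s) drawn

Segment endpoints: x in {-25.321, -21.963, -18.262, -16.412, -12.937, -9.363, -6.3, -2.025, 0, 1.676, 4.937}, y in {-21.559, -15.259, -9.389, -8.109, -7.747, 0, 0.8, 4.424, 4.424, 4.424, 10.912}
xmin=-25.321, ymin=-21.559, xmax=4.937, ymax=10.912

Answer: -25.321 -21.559 4.937 10.912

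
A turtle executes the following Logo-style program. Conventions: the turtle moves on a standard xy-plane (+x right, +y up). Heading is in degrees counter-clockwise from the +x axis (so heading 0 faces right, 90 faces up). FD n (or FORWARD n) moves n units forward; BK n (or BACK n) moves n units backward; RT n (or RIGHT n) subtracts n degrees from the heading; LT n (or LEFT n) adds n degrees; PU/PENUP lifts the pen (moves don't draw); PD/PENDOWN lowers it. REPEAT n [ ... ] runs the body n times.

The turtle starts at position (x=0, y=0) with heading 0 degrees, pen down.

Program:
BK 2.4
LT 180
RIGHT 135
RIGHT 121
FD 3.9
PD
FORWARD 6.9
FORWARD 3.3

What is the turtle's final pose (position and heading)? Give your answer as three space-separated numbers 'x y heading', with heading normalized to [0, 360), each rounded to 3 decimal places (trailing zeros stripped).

Answer: 1.011 -13.681 284

Derivation:
Executing turtle program step by step:
Start: pos=(0,0), heading=0, pen down
BK 2.4: (0,0) -> (-2.4,0) [heading=0, draw]
LT 180: heading 0 -> 180
RT 135: heading 180 -> 45
RT 121: heading 45 -> 284
FD 3.9: (-2.4,0) -> (-1.457,-3.784) [heading=284, draw]
PD: pen down
FD 6.9: (-1.457,-3.784) -> (0.213,-10.479) [heading=284, draw]
FD 3.3: (0.213,-10.479) -> (1.011,-13.681) [heading=284, draw]
Final: pos=(1.011,-13.681), heading=284, 4 segment(s) drawn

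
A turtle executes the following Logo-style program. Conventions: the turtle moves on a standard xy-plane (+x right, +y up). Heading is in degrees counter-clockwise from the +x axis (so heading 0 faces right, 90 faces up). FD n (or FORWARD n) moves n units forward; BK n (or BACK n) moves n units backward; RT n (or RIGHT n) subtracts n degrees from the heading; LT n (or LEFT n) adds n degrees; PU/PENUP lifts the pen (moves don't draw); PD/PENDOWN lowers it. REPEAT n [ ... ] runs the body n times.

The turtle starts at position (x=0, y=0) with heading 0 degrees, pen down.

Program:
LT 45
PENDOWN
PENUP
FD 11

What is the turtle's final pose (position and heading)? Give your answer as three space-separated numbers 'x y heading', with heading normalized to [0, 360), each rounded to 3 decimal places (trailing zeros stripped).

Executing turtle program step by step:
Start: pos=(0,0), heading=0, pen down
LT 45: heading 0 -> 45
PD: pen down
PU: pen up
FD 11: (0,0) -> (7.778,7.778) [heading=45, move]
Final: pos=(7.778,7.778), heading=45, 0 segment(s) drawn

Answer: 7.778 7.778 45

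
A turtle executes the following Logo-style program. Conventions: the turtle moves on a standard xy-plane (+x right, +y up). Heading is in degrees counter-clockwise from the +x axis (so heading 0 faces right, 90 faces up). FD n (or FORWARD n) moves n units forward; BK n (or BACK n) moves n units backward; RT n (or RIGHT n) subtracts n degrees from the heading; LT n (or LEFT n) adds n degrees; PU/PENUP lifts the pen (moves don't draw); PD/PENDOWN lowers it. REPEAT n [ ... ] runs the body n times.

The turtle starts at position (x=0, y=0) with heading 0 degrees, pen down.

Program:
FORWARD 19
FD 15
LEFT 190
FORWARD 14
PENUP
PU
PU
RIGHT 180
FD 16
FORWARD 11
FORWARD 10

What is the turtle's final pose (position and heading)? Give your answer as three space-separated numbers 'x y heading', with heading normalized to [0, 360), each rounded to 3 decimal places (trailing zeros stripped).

Executing turtle program step by step:
Start: pos=(0,0), heading=0, pen down
FD 19: (0,0) -> (19,0) [heading=0, draw]
FD 15: (19,0) -> (34,0) [heading=0, draw]
LT 190: heading 0 -> 190
FD 14: (34,0) -> (20.213,-2.431) [heading=190, draw]
PU: pen up
PU: pen up
PU: pen up
RT 180: heading 190 -> 10
FD 16: (20.213,-2.431) -> (35.97,0.347) [heading=10, move]
FD 11: (35.97,0.347) -> (46.803,2.257) [heading=10, move]
FD 10: (46.803,2.257) -> (56.651,3.994) [heading=10, move]
Final: pos=(56.651,3.994), heading=10, 3 segment(s) drawn

Answer: 56.651 3.994 10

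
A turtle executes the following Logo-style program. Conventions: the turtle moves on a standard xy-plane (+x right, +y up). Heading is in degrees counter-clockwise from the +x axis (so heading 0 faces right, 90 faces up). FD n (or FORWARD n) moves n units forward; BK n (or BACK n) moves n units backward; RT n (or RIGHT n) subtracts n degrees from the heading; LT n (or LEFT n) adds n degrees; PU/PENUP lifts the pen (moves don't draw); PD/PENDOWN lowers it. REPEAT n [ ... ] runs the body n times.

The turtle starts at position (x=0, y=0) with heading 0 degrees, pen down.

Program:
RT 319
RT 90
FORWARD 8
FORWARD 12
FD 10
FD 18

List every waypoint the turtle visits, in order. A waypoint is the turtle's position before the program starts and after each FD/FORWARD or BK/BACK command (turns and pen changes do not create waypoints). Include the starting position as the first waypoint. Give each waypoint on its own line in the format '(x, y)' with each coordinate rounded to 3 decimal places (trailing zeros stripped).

Answer: (0, 0)
(5.248, -6.038)
(13.121, -15.094)
(19.682, -22.641)
(31.491, -36.226)

Derivation:
Executing turtle program step by step:
Start: pos=(0,0), heading=0, pen down
RT 319: heading 0 -> 41
RT 90: heading 41 -> 311
FD 8: (0,0) -> (5.248,-6.038) [heading=311, draw]
FD 12: (5.248,-6.038) -> (13.121,-15.094) [heading=311, draw]
FD 10: (13.121,-15.094) -> (19.682,-22.641) [heading=311, draw]
FD 18: (19.682,-22.641) -> (31.491,-36.226) [heading=311, draw]
Final: pos=(31.491,-36.226), heading=311, 4 segment(s) drawn
Waypoints (5 total):
(0, 0)
(5.248, -6.038)
(13.121, -15.094)
(19.682, -22.641)
(31.491, -36.226)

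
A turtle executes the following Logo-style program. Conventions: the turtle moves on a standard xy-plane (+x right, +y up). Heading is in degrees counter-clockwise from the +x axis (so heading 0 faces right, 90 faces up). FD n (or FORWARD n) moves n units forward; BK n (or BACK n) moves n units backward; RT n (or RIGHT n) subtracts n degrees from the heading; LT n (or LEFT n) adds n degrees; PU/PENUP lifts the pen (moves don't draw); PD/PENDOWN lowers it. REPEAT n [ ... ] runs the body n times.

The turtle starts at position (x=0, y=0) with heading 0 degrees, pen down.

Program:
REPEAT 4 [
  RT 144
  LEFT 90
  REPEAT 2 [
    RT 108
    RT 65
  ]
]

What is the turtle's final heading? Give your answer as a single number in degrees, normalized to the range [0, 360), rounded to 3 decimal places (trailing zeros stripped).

Executing turtle program step by step:
Start: pos=(0,0), heading=0, pen down
REPEAT 4 [
  -- iteration 1/4 --
  RT 144: heading 0 -> 216
  LT 90: heading 216 -> 306
  REPEAT 2 [
    -- iteration 1/2 --
    RT 108: heading 306 -> 198
    RT 65: heading 198 -> 133
    -- iteration 2/2 --
    RT 108: heading 133 -> 25
    RT 65: heading 25 -> 320
  ]
  -- iteration 2/4 --
  RT 144: heading 320 -> 176
  LT 90: heading 176 -> 266
  REPEAT 2 [
    -- iteration 1/2 --
    RT 108: heading 266 -> 158
    RT 65: heading 158 -> 93
    -- iteration 2/2 --
    RT 108: heading 93 -> 345
    RT 65: heading 345 -> 280
  ]
  -- iteration 3/4 --
  RT 144: heading 280 -> 136
  LT 90: heading 136 -> 226
  REPEAT 2 [
    -- iteration 1/2 --
    RT 108: heading 226 -> 118
    RT 65: heading 118 -> 53
    -- iteration 2/2 --
    RT 108: heading 53 -> 305
    RT 65: heading 305 -> 240
  ]
  -- iteration 4/4 --
  RT 144: heading 240 -> 96
  LT 90: heading 96 -> 186
  REPEAT 2 [
    -- iteration 1/2 --
    RT 108: heading 186 -> 78
    RT 65: heading 78 -> 13
    -- iteration 2/2 --
    RT 108: heading 13 -> 265
    RT 65: heading 265 -> 200
  ]
]
Final: pos=(0,0), heading=200, 0 segment(s) drawn

Answer: 200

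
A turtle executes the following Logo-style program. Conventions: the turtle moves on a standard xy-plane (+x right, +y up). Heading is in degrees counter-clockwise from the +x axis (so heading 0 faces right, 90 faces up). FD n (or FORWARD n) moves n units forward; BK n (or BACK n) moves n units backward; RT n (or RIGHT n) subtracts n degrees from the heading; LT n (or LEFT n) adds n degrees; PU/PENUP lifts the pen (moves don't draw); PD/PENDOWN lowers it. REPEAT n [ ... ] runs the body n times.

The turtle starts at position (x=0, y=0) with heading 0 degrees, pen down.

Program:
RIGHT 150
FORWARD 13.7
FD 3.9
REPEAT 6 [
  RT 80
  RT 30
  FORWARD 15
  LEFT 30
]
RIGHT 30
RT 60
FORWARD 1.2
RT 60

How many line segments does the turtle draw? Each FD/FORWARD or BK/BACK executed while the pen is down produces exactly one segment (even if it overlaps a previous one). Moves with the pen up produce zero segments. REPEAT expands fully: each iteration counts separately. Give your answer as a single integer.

Answer: 9

Derivation:
Executing turtle program step by step:
Start: pos=(0,0), heading=0, pen down
RT 150: heading 0 -> 210
FD 13.7: (0,0) -> (-11.865,-6.85) [heading=210, draw]
FD 3.9: (-11.865,-6.85) -> (-15.242,-8.8) [heading=210, draw]
REPEAT 6 [
  -- iteration 1/6 --
  RT 80: heading 210 -> 130
  RT 30: heading 130 -> 100
  FD 15: (-15.242,-8.8) -> (-17.847,5.972) [heading=100, draw]
  LT 30: heading 100 -> 130
  -- iteration 2/6 --
  RT 80: heading 130 -> 50
  RT 30: heading 50 -> 20
  FD 15: (-17.847,5.972) -> (-3.751,11.102) [heading=20, draw]
  LT 30: heading 20 -> 50
  -- iteration 3/6 --
  RT 80: heading 50 -> 330
  RT 30: heading 330 -> 300
  FD 15: (-3.751,11.102) -> (3.749,-1.888) [heading=300, draw]
  LT 30: heading 300 -> 330
  -- iteration 4/6 --
  RT 80: heading 330 -> 250
  RT 30: heading 250 -> 220
  FD 15: (3.749,-1.888) -> (-7.742,-11.53) [heading=220, draw]
  LT 30: heading 220 -> 250
  -- iteration 5/6 --
  RT 80: heading 250 -> 170
  RT 30: heading 170 -> 140
  FD 15: (-7.742,-11.53) -> (-19.233,-1.888) [heading=140, draw]
  LT 30: heading 140 -> 170
  -- iteration 6/6 --
  RT 80: heading 170 -> 90
  RT 30: heading 90 -> 60
  FD 15: (-19.233,-1.888) -> (-11.733,11.102) [heading=60, draw]
  LT 30: heading 60 -> 90
]
RT 30: heading 90 -> 60
RT 60: heading 60 -> 0
FD 1.2: (-11.733,11.102) -> (-10.533,11.102) [heading=0, draw]
RT 60: heading 0 -> 300
Final: pos=(-10.533,11.102), heading=300, 9 segment(s) drawn
Segments drawn: 9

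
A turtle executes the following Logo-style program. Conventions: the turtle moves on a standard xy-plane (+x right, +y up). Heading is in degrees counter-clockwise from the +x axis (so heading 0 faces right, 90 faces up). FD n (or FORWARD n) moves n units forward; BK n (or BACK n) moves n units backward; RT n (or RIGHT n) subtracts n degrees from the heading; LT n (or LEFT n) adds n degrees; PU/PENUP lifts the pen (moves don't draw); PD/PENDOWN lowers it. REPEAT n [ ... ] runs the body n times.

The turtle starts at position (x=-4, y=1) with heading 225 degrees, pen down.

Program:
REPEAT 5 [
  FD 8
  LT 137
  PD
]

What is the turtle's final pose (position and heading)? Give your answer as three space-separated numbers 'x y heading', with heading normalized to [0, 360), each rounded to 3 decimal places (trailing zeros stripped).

Executing turtle program step by step:
Start: pos=(-4,1), heading=225, pen down
REPEAT 5 [
  -- iteration 1/5 --
  FD 8: (-4,1) -> (-9.657,-4.657) [heading=225, draw]
  LT 137: heading 225 -> 2
  PD: pen down
  -- iteration 2/5 --
  FD 8: (-9.657,-4.657) -> (-1.662,-4.378) [heading=2, draw]
  LT 137: heading 2 -> 139
  PD: pen down
  -- iteration 3/5 --
  FD 8: (-1.662,-4.378) -> (-7.699,0.871) [heading=139, draw]
  LT 137: heading 139 -> 276
  PD: pen down
  -- iteration 4/5 --
  FD 8: (-7.699,0.871) -> (-6.863,-7.085) [heading=276, draw]
  LT 137: heading 276 -> 53
  PD: pen down
  -- iteration 5/5 --
  FD 8: (-6.863,-7.085) -> (-2.049,-0.696) [heading=53, draw]
  LT 137: heading 53 -> 190
  PD: pen down
]
Final: pos=(-2.049,-0.696), heading=190, 5 segment(s) drawn

Answer: -2.049 -0.696 190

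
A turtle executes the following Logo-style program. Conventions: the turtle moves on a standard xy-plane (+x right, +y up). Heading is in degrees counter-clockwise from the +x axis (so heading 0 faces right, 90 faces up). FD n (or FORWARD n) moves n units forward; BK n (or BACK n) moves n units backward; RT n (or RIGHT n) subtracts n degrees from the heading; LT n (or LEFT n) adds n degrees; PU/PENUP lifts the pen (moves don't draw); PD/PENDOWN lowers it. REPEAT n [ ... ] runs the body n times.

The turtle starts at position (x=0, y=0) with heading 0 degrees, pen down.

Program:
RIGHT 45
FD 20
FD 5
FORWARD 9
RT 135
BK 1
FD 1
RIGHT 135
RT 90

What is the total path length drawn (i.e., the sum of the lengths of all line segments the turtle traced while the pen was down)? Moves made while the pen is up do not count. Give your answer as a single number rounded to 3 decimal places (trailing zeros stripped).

Answer: 36

Derivation:
Executing turtle program step by step:
Start: pos=(0,0), heading=0, pen down
RT 45: heading 0 -> 315
FD 20: (0,0) -> (14.142,-14.142) [heading=315, draw]
FD 5: (14.142,-14.142) -> (17.678,-17.678) [heading=315, draw]
FD 9: (17.678,-17.678) -> (24.042,-24.042) [heading=315, draw]
RT 135: heading 315 -> 180
BK 1: (24.042,-24.042) -> (25.042,-24.042) [heading=180, draw]
FD 1: (25.042,-24.042) -> (24.042,-24.042) [heading=180, draw]
RT 135: heading 180 -> 45
RT 90: heading 45 -> 315
Final: pos=(24.042,-24.042), heading=315, 5 segment(s) drawn

Segment lengths:
  seg 1: (0,0) -> (14.142,-14.142), length = 20
  seg 2: (14.142,-14.142) -> (17.678,-17.678), length = 5
  seg 3: (17.678,-17.678) -> (24.042,-24.042), length = 9
  seg 4: (24.042,-24.042) -> (25.042,-24.042), length = 1
  seg 5: (25.042,-24.042) -> (24.042,-24.042), length = 1
Total = 36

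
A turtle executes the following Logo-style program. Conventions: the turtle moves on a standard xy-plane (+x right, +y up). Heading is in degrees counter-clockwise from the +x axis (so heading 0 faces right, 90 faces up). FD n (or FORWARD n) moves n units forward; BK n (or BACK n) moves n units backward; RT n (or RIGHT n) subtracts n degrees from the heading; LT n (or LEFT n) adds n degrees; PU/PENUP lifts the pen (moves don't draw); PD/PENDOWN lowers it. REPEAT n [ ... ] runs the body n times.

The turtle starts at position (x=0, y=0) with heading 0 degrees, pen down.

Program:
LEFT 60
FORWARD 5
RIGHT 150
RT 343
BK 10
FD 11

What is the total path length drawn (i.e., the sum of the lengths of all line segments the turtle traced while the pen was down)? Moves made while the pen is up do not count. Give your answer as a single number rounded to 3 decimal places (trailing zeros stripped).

Executing turtle program step by step:
Start: pos=(0,0), heading=0, pen down
LT 60: heading 0 -> 60
FD 5: (0,0) -> (2.5,4.33) [heading=60, draw]
RT 150: heading 60 -> 270
RT 343: heading 270 -> 287
BK 10: (2.5,4.33) -> (-0.424,13.893) [heading=287, draw]
FD 11: (-0.424,13.893) -> (2.792,3.374) [heading=287, draw]
Final: pos=(2.792,3.374), heading=287, 3 segment(s) drawn

Segment lengths:
  seg 1: (0,0) -> (2.5,4.33), length = 5
  seg 2: (2.5,4.33) -> (-0.424,13.893), length = 10
  seg 3: (-0.424,13.893) -> (2.792,3.374), length = 11
Total = 26

Answer: 26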